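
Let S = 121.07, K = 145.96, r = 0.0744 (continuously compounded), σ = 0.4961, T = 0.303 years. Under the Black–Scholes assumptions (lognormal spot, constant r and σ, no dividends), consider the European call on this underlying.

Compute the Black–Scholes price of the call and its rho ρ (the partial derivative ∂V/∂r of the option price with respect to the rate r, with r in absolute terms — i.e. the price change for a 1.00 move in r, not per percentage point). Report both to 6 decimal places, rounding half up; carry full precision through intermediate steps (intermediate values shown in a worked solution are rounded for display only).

σ√T = 0.4961·√0.303 = 0.273080
d₁ = (ln(S/K) + (r+σ²/2)T) / (σ√T) = (ln(121.07/145.96) + (0.0744+0.4961²/2)·0.303) / 0.273080 = (-0.186964 + 0.059830) / 0.273080 = -0.465555
d₂ = d₁ − σ√T = -0.465555 − 0.273080 = -0.738636
e^{−rT} = e^{−0.0744·0.303} = 0.977709
N(d₁) = 0.320767,  N(d₂) = 0.230064
Call price V = S·N(d₁) − K·e^{−rT}·N(d₂) = 38.835246 − 32.831618 = 6.003628
ρ = K·T·e^{−rT}·N(d₂) = 9.947980

price = 6.003628
ρ = 9.947980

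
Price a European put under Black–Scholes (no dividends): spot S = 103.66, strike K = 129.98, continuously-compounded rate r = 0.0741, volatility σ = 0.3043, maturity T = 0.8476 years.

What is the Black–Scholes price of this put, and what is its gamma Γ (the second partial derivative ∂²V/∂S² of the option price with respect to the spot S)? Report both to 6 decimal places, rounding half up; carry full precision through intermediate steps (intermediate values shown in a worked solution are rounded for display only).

σ√T = 0.3043·√0.8476 = 0.280154
d₁ = (ln(S/K) + (r+σ²/2)T) / (σ√T) = (ln(103.66/129.98) + (0.0741+0.3043²/2)·0.8476) / 0.280154 = (-0.226264 + 0.102050) / 0.280154 = -0.443377
d₂ = d₁ − σ√T = -0.443377 − 0.280154 = -0.723531
e^{−rT} = e^{−0.0741·0.8476} = 0.939125
N(−d₁) = 0.671253,  N(−d₂) = 0.765323
Put price V = K·e^{−rT}·N(−d₂) − S·N(−d₁) = 93.421011 − 69.582117 = 23.838894
φ(d₁) = (1/√(2π))·e^{−d₁²/2} = 0.361595
Γ = φ(d₁) / (S·σ·√T) = 0.012451

price = 23.838894
Γ = 0.012451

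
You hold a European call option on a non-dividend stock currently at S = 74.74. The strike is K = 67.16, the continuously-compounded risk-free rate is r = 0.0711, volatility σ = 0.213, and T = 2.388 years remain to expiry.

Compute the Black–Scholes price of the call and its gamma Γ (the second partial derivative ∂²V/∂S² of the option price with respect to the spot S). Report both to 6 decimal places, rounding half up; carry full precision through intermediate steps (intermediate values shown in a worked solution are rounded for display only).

σ√T = 0.213·√2.388 = 0.329152
d₁ = (ln(S/K) + (r+σ²/2)T) / (σ√T) = (ln(74.74/67.16) + (0.0711+0.213²/2)·2.388) / 0.329152 = (0.106938 + 0.223957) / 0.329152 = 1.005295
d₂ = d₁ − σ√T = 1.005295 − 0.329152 = 0.676143
e^{−rT} = e^{−0.0711·2.388} = 0.843845
N(d₁) = 0.842623,  N(d₂) = 0.750525
Call price V = S·N(d₁) − K·e^{−rT}·N(d₂) = 62.977608 − 42.534207 = 20.443401
φ(d₁) = (1/√(2π))·e^{−d₁²/2} = 0.240690
Γ = φ(d₁) / (S·σ·√T) = 0.009784

price = 20.443401
Γ = 0.009784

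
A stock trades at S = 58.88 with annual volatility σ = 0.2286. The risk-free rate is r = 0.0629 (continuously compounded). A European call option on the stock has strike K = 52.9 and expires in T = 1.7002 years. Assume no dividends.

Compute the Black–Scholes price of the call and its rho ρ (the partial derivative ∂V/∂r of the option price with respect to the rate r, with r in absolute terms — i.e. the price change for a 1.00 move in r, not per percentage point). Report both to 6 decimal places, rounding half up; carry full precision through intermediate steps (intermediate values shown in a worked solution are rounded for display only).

σ√T = 0.2286·√1.7002 = 0.298075
d₁ = (ln(S/K) + (r+σ²/2)T) / (σ√T) = (ln(58.88/52.9) + (0.0629+0.2286²/2)·1.7002) / 0.298075 = (0.107098 + 0.151367) / 0.298075 = 0.867113
d₂ = d₁ − σ√T = 0.867113 − 0.298075 = 0.569038
e^{−rT} = e^{−0.0629·1.7002} = 0.898577
N(d₁) = 0.807060,  N(d₂) = 0.715335
Call price V = S·N(d₁) − K·e^{−rT}·N(d₂) = 47.519695 − 34.003251 = 13.516444
ρ = K·T·e^{−rT}·N(d₂) = 57.812327

price = 13.516444
ρ = 57.812327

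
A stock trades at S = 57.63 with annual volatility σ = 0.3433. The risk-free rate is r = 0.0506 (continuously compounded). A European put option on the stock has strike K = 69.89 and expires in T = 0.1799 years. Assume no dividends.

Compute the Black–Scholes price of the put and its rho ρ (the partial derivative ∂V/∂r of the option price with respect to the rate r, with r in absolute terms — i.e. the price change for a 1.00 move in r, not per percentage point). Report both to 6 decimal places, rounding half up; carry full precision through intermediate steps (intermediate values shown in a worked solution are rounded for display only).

price = 12.079557
ρ = -11.326098

σ√T = 0.3433·√0.1799 = 0.145609
d₁ = (ln(S/K) + (r+σ²/2)T) / (σ√T) = (ln(57.63/69.89) + (0.0506+0.3433²/2)·0.1799) / 0.145609 = (-0.192879 + 0.019704) / 0.145609 = -1.189314
d₂ = d₁ − σ√T = -1.189314 − 0.145609 = -1.334924
e^{−rT} = e^{−0.0506·0.1799} = 0.990938
N(−d₁) = 0.882842,  N(−d₂) = 0.909049
Put price V = K·e^{−rT}·N(−d₂) − S·N(−d₁) = 62.957741 − 50.878184 = 12.079557
ρ = −K·T·e^{−rT}·N(−d₂) = -11.326098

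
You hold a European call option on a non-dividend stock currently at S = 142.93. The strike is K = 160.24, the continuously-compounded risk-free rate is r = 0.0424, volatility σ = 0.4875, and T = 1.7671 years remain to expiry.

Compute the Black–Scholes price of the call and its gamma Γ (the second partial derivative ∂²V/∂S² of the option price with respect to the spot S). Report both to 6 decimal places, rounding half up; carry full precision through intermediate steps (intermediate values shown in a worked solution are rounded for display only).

σ√T = 0.4875·√1.7671 = 0.648045
d₁ = (ln(S/K) + (r+σ²/2)T) / (σ√T) = (ln(142.93/160.24) + (0.0424+0.4875²/2)·1.7671) / 0.648045 = (-0.114318 + 0.284906) / 0.648045 = 0.263236
d₂ = d₁ − σ√T = 0.263236 − 0.648045 = -0.384809
e^{−rT} = e^{−0.0424·1.7671} = 0.927813
N(d₁) = 0.603816,  N(d₂) = 0.350189
Call price V = S·N(d₁) − K·e^{−rT}·N(d₂) = 86.303350 − 52.063611 = 34.239739
φ(d₁) = (1/√(2π))·e^{−d₁²/2} = 0.385357
Γ = φ(d₁) / (S·σ·√T) = 0.004160

price = 34.239739
Γ = 0.004160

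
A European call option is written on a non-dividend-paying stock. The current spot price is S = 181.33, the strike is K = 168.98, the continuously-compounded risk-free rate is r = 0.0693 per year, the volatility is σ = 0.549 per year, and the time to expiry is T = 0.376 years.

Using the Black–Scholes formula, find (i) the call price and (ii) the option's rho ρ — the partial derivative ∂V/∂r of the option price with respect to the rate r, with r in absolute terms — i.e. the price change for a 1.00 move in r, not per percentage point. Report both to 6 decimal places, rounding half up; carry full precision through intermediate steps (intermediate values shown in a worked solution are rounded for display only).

σ√T = 0.549·√0.376 = 0.336640
d₁ = (ln(S/K) + (r+σ²/2)T) / (σ√T) = (ln(181.33/168.98) + (0.0693+0.549²/2)·0.376) / 0.336640 = (0.070538 + 0.082720) / 0.336640 = 0.455258
d₂ = d₁ − σ√T = 0.455258 − 0.336640 = 0.118618
e^{−rT} = e^{−0.0693·0.376} = 0.974280
N(d₁) = 0.675538,  N(d₂) = 0.547211
Call price V = S·N(d₁) − K·e^{−rT}·N(d₂) = 122.495368 − 90.089423 = 32.405944
ρ = K·T·e^{−rT}·N(d₂) = 33.873623

price = 32.405944
ρ = 33.873623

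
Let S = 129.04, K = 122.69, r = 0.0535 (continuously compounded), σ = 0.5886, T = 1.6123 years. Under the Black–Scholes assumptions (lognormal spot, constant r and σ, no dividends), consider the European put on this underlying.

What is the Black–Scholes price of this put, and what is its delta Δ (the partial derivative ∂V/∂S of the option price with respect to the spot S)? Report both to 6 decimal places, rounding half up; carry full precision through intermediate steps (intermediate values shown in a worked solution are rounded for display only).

price = 27.510287
Δ = -0.288893

σ√T = 0.5886·√1.6123 = 0.747383
d₁ = (ln(S/K) + (r+σ²/2)T) / (σ√T) = (ln(129.04/122.69) + (0.0535+0.5886²/2)·1.6123) / 0.747383 = (0.050462 + 0.365549) / 0.747383 = 0.556623
d₂ = d₁ − σ√T = 0.556623 − 0.747383 = -0.190760
e^{−rT} = e^{−0.0535·1.6123} = 0.917357
N(−d₁) = 0.288893,  N(−d₂) = 0.575643
Put price V = K·e^{−rT}·N(−d₂) − S·N(−d₁) = 64.788993 − 37.278706 = 27.510287
Δ = −N(−d₁) = -0.288893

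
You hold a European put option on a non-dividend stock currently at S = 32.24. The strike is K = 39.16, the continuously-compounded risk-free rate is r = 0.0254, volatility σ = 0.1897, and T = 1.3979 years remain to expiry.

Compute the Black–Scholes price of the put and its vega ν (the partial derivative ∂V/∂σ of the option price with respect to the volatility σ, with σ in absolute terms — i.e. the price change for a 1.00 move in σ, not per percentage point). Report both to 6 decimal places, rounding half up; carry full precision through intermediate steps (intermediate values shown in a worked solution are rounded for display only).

σ√T = 0.1897·√1.3979 = 0.224288
d₁ = (ln(S/K) + (r+σ²/2)T) / (σ√T) = (ln(32.24/39.16) + (0.0254+0.1897²/2)·1.3979) / 0.224288 = (-0.194448 + 0.060659) / 0.224288 = -0.596505
d₂ = d₁ − σ√T = -0.596505 − 0.224288 = -0.820793
e^{−rT} = e^{−0.0254·1.3979} = 0.965116
N(−d₁) = 0.724581,  N(−d₂) = 0.794118
Put price V = K·e^{−rT}·N(−d₂) − S·N(−d₁) = 30.012855 − 23.360495 = 6.652360
φ(d₁) = (1/√(2π))·e^{−d₁²/2} = 0.333922
ν = S·φ(d₁)·√T = 12.728527

price = 6.652360
ν = 12.728527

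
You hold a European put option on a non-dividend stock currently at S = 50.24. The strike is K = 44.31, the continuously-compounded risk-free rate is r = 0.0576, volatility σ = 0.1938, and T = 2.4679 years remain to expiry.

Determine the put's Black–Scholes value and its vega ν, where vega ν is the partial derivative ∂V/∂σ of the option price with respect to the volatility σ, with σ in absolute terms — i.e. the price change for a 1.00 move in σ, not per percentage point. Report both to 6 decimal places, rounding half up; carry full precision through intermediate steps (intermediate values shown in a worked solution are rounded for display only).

price = 1.385218
ν = 18.492598

σ√T = 0.1938·√2.4679 = 0.304451
d₁ = (ln(S/K) + (r+σ²/2)T) / (σ√T) = (ln(50.24/44.31) + (0.0576+0.1938²/2)·2.4679) / 0.304451 = (0.125601 + 0.188496) / 0.304451 = 1.031684
d₂ = d₁ − σ√T = 1.031684 − 0.304451 = 0.727233
e^{−rT} = e^{−0.0576·2.4679} = 0.867490
N(−d₁) = 0.151110,  N(−d₂) = 0.233542
Put price V = K·e^{−rT}·N(−d₂) − S·N(−d₁) = 8.976986 − 7.591768 = 1.385218
φ(d₁) = (1/√(2π))·e^{−d₁²/2} = 0.234307
ν = S·φ(d₁)·√T = 18.492598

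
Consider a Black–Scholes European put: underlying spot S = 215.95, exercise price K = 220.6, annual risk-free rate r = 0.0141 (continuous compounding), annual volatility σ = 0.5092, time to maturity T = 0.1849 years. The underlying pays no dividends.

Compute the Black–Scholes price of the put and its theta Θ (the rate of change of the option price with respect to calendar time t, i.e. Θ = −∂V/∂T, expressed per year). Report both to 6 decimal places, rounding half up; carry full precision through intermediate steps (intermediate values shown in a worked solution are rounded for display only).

σ√T = 0.5092·√0.1849 = 0.218956
d₁ = (ln(S/K) + (r+σ²/2)T) / (σ√T) = (ln(215.95/220.6) + (0.0141+0.5092²/2)·0.1849) / 0.218956 = (-0.021304 + 0.026578) / 0.218956 = 0.024086
d₂ = d₁ − σ√T = 0.024086 − 0.218956 = -0.194870
e^{−rT} = e^{−0.0141·0.1849} = 0.997396
N(−d₁) = 0.490392,  N(−d₂) = 0.577253
Put price V = K·e^{−rT}·N(−d₂) − S·N(−d₁) = 127.010383 − 105.900164 = 21.110219
φ(d₁) = (1/√(2π))·e^{−d₁²/2} = 0.398827
Θ = −S·φ(d₁)·σ/(2√T) + r·K·e^{−rT}·N(−d₂) = −50.994959 + 1.790846 = -49.204112

price = 21.110219
Θ = -49.204112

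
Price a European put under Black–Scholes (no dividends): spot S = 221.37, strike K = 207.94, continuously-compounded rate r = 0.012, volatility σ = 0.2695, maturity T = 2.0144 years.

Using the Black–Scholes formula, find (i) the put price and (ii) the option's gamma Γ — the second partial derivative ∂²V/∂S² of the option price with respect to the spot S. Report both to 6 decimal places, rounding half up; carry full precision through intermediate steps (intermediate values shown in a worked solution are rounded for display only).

σ√T = 0.2695·√2.0144 = 0.382500
d₁ = (ln(S/K) + (r+σ²/2)T) / (σ√T) = (ln(221.37/207.94) + (0.012+0.2695²/2)·2.0144) / 0.382500 = (0.062586 + 0.097326) / 0.382500 = 0.418070
d₂ = d₁ − σ√T = 0.418070 − 0.382500 = 0.035570
e^{−rT} = e^{−0.012·2.0144} = 0.976117
N(−d₁) = 0.337948,  N(−d₂) = 0.485813
Put price V = K·e^{−rT}·N(−d₂) − S·N(−d₁) = 98.607217 − 74.811526 = 23.795691
φ(d₁) = (1/√(2π))·e^{−d₁²/2} = 0.365558
Γ = φ(d₁) / (S·σ·√T) = 0.004317

price = 23.795691
Γ = 0.004317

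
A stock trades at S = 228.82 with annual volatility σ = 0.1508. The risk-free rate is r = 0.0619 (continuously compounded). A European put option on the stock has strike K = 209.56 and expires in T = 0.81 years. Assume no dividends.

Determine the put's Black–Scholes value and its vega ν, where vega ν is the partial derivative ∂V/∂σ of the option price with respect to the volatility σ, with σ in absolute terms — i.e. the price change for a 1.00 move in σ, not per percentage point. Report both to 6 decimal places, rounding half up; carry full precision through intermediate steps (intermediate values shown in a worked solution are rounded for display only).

price = 2.332982
ν = 45.598624

σ√T = 0.1508·√0.81 = 0.135720
d₁ = (ln(S/K) + (r+σ²/2)T) / (σ√T) = (ln(228.82/209.56) + (0.0619+0.1508²/2)·0.81) / 0.135720 = (0.087926 + 0.059349) / 0.135720 = 1.085135
d₂ = d₁ − σ√T = 1.085135 − 0.135720 = 0.949415
e^{−rT} = e^{−0.0619·0.81} = 0.951097
N(−d₁) = 0.138931,  N(−d₂) = 0.171205
Put price V = K·e^{−rT}·N(−d₂) − S·N(−d₁) = 34.123154 − 31.790172 = 2.332982
φ(d₁) = (1/√(2π))·e^{−d₁²/2} = 0.221419
ν = S·φ(d₁)·√T = 45.598624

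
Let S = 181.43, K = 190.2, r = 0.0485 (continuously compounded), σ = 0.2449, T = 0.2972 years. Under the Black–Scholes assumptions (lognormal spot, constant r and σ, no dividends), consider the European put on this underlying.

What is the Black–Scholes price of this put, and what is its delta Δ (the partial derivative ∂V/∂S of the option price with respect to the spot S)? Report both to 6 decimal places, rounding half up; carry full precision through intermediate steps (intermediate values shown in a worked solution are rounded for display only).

σ√T = 0.2449·√0.2972 = 0.133510
d₁ = (ln(S/K) + (r+σ²/2)T) / (σ√T) = (ln(181.43/190.2) + (0.0485+0.2449²/2)·0.2972) / 0.133510 = (-0.047206 + 0.023327) / 0.133510 = -0.178860
d₂ = d₁ − σ√T = -0.178860 − 0.133510 = -0.312370
e^{−rT} = e^{−0.0485·0.2972} = 0.985689
N(−d₁) = 0.570976,  N(−d₂) = 0.622620
Put price V = K·e^{−rT}·N(−d₂) − S·N(−d₁) = 116.727676 − 103.592233 = 13.135443
Δ = −N(−d₁) = -0.570976

price = 13.135443
Δ = -0.570976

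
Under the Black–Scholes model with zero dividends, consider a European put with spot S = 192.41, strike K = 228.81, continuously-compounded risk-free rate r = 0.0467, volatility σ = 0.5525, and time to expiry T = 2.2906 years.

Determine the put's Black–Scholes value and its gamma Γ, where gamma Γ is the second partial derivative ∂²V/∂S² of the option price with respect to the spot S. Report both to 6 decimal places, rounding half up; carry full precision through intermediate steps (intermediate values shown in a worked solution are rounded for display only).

price = 71.286636
Γ = 0.002341

σ√T = 0.5525·√2.2906 = 0.836194
d₁ = (ln(S/K) + (r+σ²/2)T) / (σ√T) = (ln(192.41/228.81) + (0.0467+0.5525²/2)·2.2906) / 0.836194 = (-0.173263 + 0.456581) / 0.836194 = 0.338818
d₂ = d₁ − σ√T = 0.338818 − 0.836194 = -0.497376
e^{−rT} = e^{−0.0467·2.2906} = 0.898552
N(−d₁) = 0.367373,  N(−d₂) = 0.690538
Put price V = K·e^{−rT}·N(−d₂) − S·N(−d₁) = 141.972951 − 70.686315 = 71.286636
φ(d₁) = (1/√(2π))·e^{−d₁²/2} = 0.376688
Γ = φ(d₁) / (S·σ·√T) = 0.002341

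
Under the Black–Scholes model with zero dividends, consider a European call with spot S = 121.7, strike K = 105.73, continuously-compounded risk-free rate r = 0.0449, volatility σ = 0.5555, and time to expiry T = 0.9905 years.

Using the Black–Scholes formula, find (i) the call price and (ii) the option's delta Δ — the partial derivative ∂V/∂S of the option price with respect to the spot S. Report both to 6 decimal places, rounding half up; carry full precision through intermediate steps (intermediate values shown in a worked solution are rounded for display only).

price = 35.858024
Δ = 0.729504

σ√T = 0.5555·√0.9905 = 0.552855
d₁ = (ln(S/K) + (r+σ²/2)T) / (σ√T) = (ln(121.7/105.73) + (0.0449+0.5555²/2)·0.9905) / 0.552855 = (0.140670 + 0.197298) / 0.552855 = 0.611314
d₂ = d₁ − σ√T = 0.611314 − 0.552855 = 0.058459
e^{−rT} = e^{−0.0449·0.9905} = 0.956501
N(d₁) = 0.729504,  N(d₂) = 0.523309
Call price V = S·N(d₁) − K·e^{−rT}·N(d₂) = 88.780660 − 52.922636 = 35.858024
Δ = N(d₁) = 0.729504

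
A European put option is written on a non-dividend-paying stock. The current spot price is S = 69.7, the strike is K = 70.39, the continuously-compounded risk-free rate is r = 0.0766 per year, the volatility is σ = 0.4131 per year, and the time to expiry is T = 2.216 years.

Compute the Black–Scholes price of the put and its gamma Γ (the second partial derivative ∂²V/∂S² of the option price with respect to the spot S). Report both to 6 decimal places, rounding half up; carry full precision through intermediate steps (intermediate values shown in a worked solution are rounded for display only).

σ√T = 0.4131·√2.216 = 0.614950
d₁ = (ln(S/K) + (r+σ²/2)T) / (σ√T) = (ln(69.7/70.39) + (0.0766+0.4131²/2)·2.216) / 0.614950 = (-0.009851 + 0.358828) / 0.614950 = 0.567488
d₂ = d₁ − σ√T = 0.567488 − 0.614950 = -0.047463
e^{−rT} = e^{−0.0766·2.216} = 0.843879
N(−d₁) = 0.285191,  N(−d₂) = 0.518928
Put price V = K·e^{−rT}·N(−d₂) − S·N(−d₁) = 30.824663 − 19.877847 = 10.946817
φ(d₁) = (1/√(2π))·e^{−d₁²/2} = 0.339609
Γ = φ(d₁) / (S·σ·√T) = 0.007923

price = 10.946817
Γ = 0.007923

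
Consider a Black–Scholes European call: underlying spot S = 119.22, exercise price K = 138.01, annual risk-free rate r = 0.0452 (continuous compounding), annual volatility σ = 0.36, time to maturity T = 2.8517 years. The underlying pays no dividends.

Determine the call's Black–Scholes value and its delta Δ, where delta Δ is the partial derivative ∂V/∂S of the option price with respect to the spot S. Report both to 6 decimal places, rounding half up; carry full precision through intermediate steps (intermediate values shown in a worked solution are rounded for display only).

σ√T = 0.36·√2.8517 = 0.607931
d₁ = (ln(S/K) + (r+σ²/2)T) / (σ√T) = (ln(119.22/138.01) + (0.0452+0.36²/2)·2.8517) / 0.607931 = (-0.146356 + 0.313687) / 0.607931 = 0.275247
d₂ = d₁ − σ√T = 0.275247 − 0.607931 = -0.332684
e^{−rT} = e^{−0.0452·2.8517} = 0.879065
N(d₁) = 0.608437,  N(d₂) = 0.369686
Call price V = S·N(d₁) − K·e^{−rT}·N(d₂) = 72.537842 − 44.850252 = 27.687590
Δ = N(d₁) = 0.608437

price = 27.687590
Δ = 0.608437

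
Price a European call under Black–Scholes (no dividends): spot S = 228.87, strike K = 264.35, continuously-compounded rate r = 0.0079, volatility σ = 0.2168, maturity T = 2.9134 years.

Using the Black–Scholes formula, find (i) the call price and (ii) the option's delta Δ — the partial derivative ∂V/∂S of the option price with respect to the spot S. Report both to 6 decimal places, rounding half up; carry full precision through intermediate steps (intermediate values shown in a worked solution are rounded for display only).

price = 22.899436
Δ = 0.443445

σ√T = 0.2168·√2.9134 = 0.370049
d₁ = (ln(S/K) + (r+σ²/2)T) / (σ√T) = (ln(228.87/264.35) + (0.0079+0.2168²/2)·2.9134) / 0.370049 = (-0.144120 + 0.091484) / 0.370049 = -0.142240
d₂ = d₁ − σ√T = -0.142240 − 0.370049 = -0.512289
e^{−rT} = e^{−0.0079·2.9134} = 0.977247
N(d₁) = 0.443445,  N(d₂) = 0.304224
Call price V = S·N(d₁) − K·e^{−rT}·N(d₂) = 101.491302 − 78.591866 = 22.899436
Δ = N(d₁) = 0.443445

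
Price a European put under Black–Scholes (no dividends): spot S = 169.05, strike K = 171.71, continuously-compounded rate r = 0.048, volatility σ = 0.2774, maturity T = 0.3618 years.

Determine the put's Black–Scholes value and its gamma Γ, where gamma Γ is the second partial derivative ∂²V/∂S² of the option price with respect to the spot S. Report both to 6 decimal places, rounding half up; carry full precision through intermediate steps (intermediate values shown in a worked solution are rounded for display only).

σ√T = 0.2774·√0.3618 = 0.166856
d₁ = (ln(S/K) + (r+σ²/2)T) / (σ√T) = (ln(169.05/171.71) + (0.048+0.2774²/2)·0.3618) / 0.166856 = (-0.015612 + 0.031287) / 0.166856 = 0.093939
d₂ = d₁ − σ√T = 0.093939 − 0.166856 = -0.072916
e^{−rT} = e^{−0.048·0.3618} = 0.982784
N(−d₁) = 0.462579,  N(−d₂) = 0.529064
Put price V = K·e^{−rT}·N(−d₂) − S·N(−d₁) = 89.281470 − 78.198920 = 11.082550
φ(d₁) = (1/√(2π))·e^{−d₁²/2} = 0.397186
Γ = φ(d₁) / (S·σ·√T) = 0.014081

price = 11.082550
Γ = 0.014081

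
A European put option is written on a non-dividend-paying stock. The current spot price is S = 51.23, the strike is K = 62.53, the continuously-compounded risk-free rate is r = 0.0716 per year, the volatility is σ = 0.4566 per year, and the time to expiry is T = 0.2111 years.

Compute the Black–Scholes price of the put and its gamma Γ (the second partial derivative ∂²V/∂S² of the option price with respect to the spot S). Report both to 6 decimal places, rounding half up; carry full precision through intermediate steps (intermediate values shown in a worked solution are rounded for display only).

σ√T = 0.4566·√0.2111 = 0.209788
d₁ = (ln(S/K) + (r+σ²/2)T) / (σ√T) = (ln(51.23/62.53) + (0.0716+0.4566²/2)·0.2111) / 0.209788 = (-0.199321 + 0.037120) / 0.209788 = -0.773167
d₂ = d₁ − σ√T = -0.773167 − 0.209788 = -0.982955
e^{−rT} = e^{−0.0716·0.2111} = 0.984999
N(−d₁) = 0.780288,  N(−d₂) = 0.837185
Put price V = K·e^{−rT}·N(−d₂) − S·N(−d₁) = 51.563892 − 39.974167 = 11.589725
φ(d₁) = (1/√(2π))·e^{−d₁²/2} = 0.295871
Γ = φ(d₁) / (S·σ·√T) = 0.027529

price = 11.589725
Γ = 0.027529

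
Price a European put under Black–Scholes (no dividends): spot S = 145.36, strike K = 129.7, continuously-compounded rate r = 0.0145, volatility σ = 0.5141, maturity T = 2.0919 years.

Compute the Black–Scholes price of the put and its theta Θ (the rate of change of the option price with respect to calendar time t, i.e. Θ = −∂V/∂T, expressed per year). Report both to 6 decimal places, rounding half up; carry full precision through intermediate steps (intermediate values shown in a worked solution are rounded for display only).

σ√T = 0.5141·√2.0919 = 0.743564
d₁ = (ln(S/K) + (r+σ²/2)T) / (σ√T) = (ln(145.36/129.7) + (0.0145+0.5141²/2)·2.0919) / 0.743564 = (0.113989 + 0.306776) / 0.743564 = 0.565877
d₂ = d₁ − σ√T = 0.565877 − 0.743564 = -0.177687
e^{−rT} = e^{−0.0145·2.0919} = 0.970123
N(−d₁) = 0.285739,  N(−d₂) = 0.570516
Put price V = K·e^{−rT}·N(−d₂) − S·N(−d₁) = 71.785082 − 41.534995 = 30.250087
φ(d₁) = (1/√(2π))·e^{−d₁²/2} = 0.339919
Θ = −S·φ(d₁)·σ/(2√T) + r·K·e^{−rT}·N(−d₂) = −8.781486 + 1.040884 = -7.740603

price = 30.250087
Θ = -7.740603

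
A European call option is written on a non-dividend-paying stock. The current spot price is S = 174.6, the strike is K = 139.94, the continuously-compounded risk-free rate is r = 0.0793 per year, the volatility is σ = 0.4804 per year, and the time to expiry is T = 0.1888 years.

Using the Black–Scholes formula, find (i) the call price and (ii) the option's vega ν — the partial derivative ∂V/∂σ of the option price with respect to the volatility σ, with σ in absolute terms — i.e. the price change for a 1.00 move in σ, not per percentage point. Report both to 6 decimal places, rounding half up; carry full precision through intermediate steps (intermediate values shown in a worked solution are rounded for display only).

price = 38.818027
ν = 14.096691

σ√T = 0.4804·√0.1888 = 0.208739
d₁ = (ln(S/K) + (r+σ²/2)T) / (σ√T) = (ln(174.6/139.94) + (0.0793+0.4804²/2)·0.1888) / 0.208739 = (0.221284 + 0.036758) / 0.208739 = 1.236192
d₂ = d₁ − σ√T = 1.236192 − 0.208739 = 1.027453
e^{−rT} = e^{−0.0793·0.1888} = 0.985140
N(d₁) = 0.891806,  N(d₂) = 0.847896
Call price V = S·N(d₁) − K·e^{−rT}·N(d₂) = 155.709402 − 116.891375 = 38.818027
φ(d₁) = (1/√(2π))·e^{−d₁²/2} = 0.185811
ν = S·φ(d₁)·√T = 14.096691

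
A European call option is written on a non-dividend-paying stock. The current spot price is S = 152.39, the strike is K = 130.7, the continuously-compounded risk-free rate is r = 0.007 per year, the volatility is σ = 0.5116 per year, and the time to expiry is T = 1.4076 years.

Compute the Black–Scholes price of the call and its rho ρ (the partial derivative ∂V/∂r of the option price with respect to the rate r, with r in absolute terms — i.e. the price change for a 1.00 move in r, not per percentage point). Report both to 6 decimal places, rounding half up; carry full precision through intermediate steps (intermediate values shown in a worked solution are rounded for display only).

σ√T = 0.5116·√1.4076 = 0.606974
d₁ = (ln(S/K) + (r+σ²/2)T) / (σ√T) = (ln(152.39/130.7) + (0.007+0.5116²/2)·1.4076) / 0.606974 = (0.153538 + 0.194062) / 0.606974 = 0.572677
d₂ = d₁ − σ√T = 0.572677 − 0.606974 = -0.034297
e^{−rT} = e^{−0.007·1.4076} = 0.990195
N(d₁) = 0.716568,  N(d₂) = 0.486320
Call price V = S·N(d₁) − K·e^{−rT}·N(d₂) = 109.197866 − 62.938849 = 46.259017
ρ = K·T·e^{−rT}·N(d₂) = 88.592723

price = 46.259017
ρ = 88.592723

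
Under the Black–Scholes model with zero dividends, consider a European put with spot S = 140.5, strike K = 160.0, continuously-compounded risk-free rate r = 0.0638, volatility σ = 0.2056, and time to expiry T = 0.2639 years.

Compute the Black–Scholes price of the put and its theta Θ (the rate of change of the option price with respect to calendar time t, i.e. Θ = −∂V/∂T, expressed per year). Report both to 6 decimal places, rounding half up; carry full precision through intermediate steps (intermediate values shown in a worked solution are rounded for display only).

price = 17.968161
Θ = 2.048705

σ√T = 0.2056·√0.2639 = 0.105619
d₁ = (ln(S/K) + (r+σ²/2)T) / (σ√T) = (ln(140.5/160.0) + (0.0638+0.2056²/2)·0.2639) / 0.105619 = (-0.129966 + 0.022415) / 0.105619 = -1.018298
d₂ = d₁ − σ√T = -1.018298 − 0.105619 = -1.123917
e^{−rT} = e^{−0.0638·0.2639} = 0.983304
N(−d₁) = 0.845732,  N(−d₂) = 0.869476
Put price V = K·e^{−rT}·N(−d₂) − S·N(−d₁) = 136.793481 − 118.825320 = 17.968161
φ(d₁) = (1/√(2π))·e^{−d₁²/2} = 0.237544
Θ = −S·φ(d₁)·σ/(2√T) + r·K·e^{−rT}·N(−d₂) = −6.678719 + 8.727424 = 2.048705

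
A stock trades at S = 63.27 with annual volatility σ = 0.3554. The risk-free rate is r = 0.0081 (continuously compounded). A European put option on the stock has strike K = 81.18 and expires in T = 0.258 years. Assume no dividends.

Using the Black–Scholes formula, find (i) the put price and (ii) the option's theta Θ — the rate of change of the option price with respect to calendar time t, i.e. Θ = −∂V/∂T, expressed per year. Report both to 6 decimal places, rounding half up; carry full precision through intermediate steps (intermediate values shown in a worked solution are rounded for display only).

σ√T = 0.3554·√0.258 = 0.180521
d₁ = (ln(S/K) + (r+σ²/2)T) / (σ√T) = (ln(63.27/81.18) + (0.0081+0.3554²/2)·0.258) / 0.180521 = (-0.249258 + 0.018384) / 0.180521 = -1.278933
d₂ = d₁ − σ√T = -1.278933 − 0.180521 = -1.459453
e^{−rT} = e^{−0.0081·0.258} = 0.997912
N(−d₁) = 0.899540,  N(−d₂) = 0.927780
Put price V = K·e^{−rT}·N(−d₂) − S·N(−d₁) = 75.159932 − 56.913871 = 18.246062
φ(d₁) = (1/√(2π))·e^{−d₁²/2} = 0.176088
Θ = −S·φ(d₁)·σ/(2√T) + r·K·e^{−rT}·N(−d₂) = −3.897665 + 0.608795 = -3.288870

price = 18.246062
Θ = -3.288870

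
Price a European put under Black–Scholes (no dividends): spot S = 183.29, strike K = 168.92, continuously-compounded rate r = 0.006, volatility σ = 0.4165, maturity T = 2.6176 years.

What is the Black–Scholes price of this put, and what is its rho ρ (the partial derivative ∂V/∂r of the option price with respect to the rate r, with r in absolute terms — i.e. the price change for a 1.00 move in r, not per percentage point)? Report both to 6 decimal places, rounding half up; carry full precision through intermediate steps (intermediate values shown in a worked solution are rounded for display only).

σ√T = 0.4165·√2.6176 = 0.673855
d₁ = (ln(S/K) + (r+σ²/2)T) / (σ√T) = (ln(183.29/168.92) + (0.006+0.4165²/2)·2.6176) / 0.673855 = (0.081644 + 0.242746) / 0.673855 = 0.481395
d₂ = d₁ − σ√T = 0.481395 − 0.673855 = -0.192460
e^{−rT} = e^{−0.006·2.6176} = 0.984417
N(−d₁) = 0.315118,  N(−d₂) = 0.576309
Put price V = K·e^{−rT}·N(−d₂) − S·N(−d₁) = 95.833158 − 57.757971 = 38.075187
ρ = −K·T·e^{−rT}·N(−d₂) = -250.852874

price = 38.075187
ρ = -250.852874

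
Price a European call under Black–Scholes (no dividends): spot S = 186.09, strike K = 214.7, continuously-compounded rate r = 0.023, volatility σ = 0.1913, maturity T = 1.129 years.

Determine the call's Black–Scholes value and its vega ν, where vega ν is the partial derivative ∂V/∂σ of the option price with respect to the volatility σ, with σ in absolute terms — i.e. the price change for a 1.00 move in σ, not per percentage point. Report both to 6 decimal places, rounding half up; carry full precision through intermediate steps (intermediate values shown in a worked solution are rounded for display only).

σ√T = 0.1913·√1.129 = 0.203265
d₁ = (ln(S/K) + (r+σ²/2)T) / (σ√T) = (ln(186.09/214.7) + (0.023+0.1913²/2)·1.129) / 0.203265 = (-0.143011 + 0.046625) / 0.203265 = -0.474190
d₂ = d₁ − σ√T = -0.474190 − 0.203265 = -0.677454
e^{−rT} = e^{−0.023·1.129} = 0.974367
N(d₁) = 0.317682,  N(d₂) = 0.249059
Call price V = S·N(d₁) − K·e^{−rT}·N(d₂) = 59.117507 − 52.102280 = 7.015226
φ(d₁) = (1/√(2π))·e^{−d₁²/2} = 0.356519
ν = S·φ(d₁)·√T = 70.494178

price = 7.015226
ν = 70.494178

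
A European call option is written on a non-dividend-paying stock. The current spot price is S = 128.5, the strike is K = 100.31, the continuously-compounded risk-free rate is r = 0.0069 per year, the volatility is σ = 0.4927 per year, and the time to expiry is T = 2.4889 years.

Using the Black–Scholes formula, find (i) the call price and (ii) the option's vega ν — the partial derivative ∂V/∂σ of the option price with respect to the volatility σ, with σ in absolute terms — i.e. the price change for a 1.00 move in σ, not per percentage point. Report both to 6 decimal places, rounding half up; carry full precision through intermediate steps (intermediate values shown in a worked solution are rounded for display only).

price = 51.157422
ν = 61.987027

σ√T = 0.4927·√2.4889 = 0.777296
d₁ = (ln(S/K) + (r+σ²/2)T) / (σ√T) = (ln(128.5/100.31) + (0.0069+0.4927²/2)·2.4889) / 0.777296 = (0.247664 + 0.319268) / 0.777296 = 0.729364
d₂ = d₁ − σ√T = 0.729364 − 0.777296 = -0.047932
e^{−rT} = e^{−0.0069·2.4889} = 0.982973
N(d₁) = 0.767110,  N(d₂) = 0.480885
Call price V = S·N(d₁) − K·e^{−rT}·N(d₂) = 98.573683 − 47.416261 = 51.157422
φ(d₁) = (1/√(2π))·e^{−d₁²/2} = 0.305769
ν = S·φ(d₁)·√T = 61.987027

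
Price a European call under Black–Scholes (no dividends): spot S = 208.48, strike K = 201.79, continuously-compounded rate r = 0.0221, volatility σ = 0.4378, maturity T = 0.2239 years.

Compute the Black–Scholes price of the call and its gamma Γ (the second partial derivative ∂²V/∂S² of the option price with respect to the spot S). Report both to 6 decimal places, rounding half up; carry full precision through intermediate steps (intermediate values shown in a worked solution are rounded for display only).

price = 21.000653
Γ = 0.008870

σ√T = 0.4378·√0.2239 = 0.207159
d₁ = (ln(S/K) + (r+σ²/2)T) / (σ√T) = (ln(208.48/201.79) + (0.0221+0.4378²/2)·0.2239) / 0.207159 = (0.032616 + 0.026406) / 0.207159 = 0.284908
d₂ = d₁ − σ√T = 0.284908 − 0.207159 = 0.077749
e^{−rT} = e^{−0.0221·0.2239} = 0.995064
N(d₁) = 0.612143,  N(d₂) = 0.530986
Call price V = S·N(d₁) − K·e^{−rT}·N(d₂) = 127.619491 − 106.618838 = 21.000653
φ(d₁) = (1/√(2π))·e^{−d₁²/2} = 0.383075
Γ = φ(d₁) / (S·σ·√T) = 0.008870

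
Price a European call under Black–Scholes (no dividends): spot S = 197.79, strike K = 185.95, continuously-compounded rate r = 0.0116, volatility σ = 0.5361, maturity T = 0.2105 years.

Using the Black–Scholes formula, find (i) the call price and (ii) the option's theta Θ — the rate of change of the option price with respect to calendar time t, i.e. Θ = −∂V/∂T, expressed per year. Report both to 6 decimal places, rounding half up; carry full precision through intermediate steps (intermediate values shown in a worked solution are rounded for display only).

price = 25.535851
Θ = -44.019707

σ√T = 0.5361·√0.2105 = 0.245964
d₁ = (ln(S/K) + (r+σ²/2)T) / (σ√T) = (ln(197.79/185.95) + (0.0116+0.5361²/2)·0.2105) / 0.245964 = (0.061728 + 0.032691) / 0.245964 = 0.383873
d₂ = d₁ − σ√T = 0.383873 − 0.245964 = 0.137909
e^{−rT} = e^{−0.0116·0.2105} = 0.997561
N(d₁) = 0.649464,  N(d₂) = 0.554844
Call price V = S·N(d₁) − K·e^{−rT}·N(d₂) = 128.457434 − 102.921583 = 25.535851
φ(d₁) = (1/√(2π))·e^{−d₁²/2} = 0.370605
Θ = −S·φ(d₁)·σ/(2√T) − r·K·e^{−rT}·N(d₂) = −42.825817 − 1.193890 = -44.019707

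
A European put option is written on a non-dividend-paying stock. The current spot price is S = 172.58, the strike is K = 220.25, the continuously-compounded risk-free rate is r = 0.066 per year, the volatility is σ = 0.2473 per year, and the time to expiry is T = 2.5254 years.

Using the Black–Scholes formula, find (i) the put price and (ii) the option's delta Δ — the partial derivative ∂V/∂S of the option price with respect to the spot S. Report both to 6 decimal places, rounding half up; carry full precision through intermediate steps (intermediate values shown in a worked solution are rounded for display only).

price = 35.422578
Δ = -0.500003

σ√T = 0.2473·√2.5254 = 0.392997
d₁ = (ln(S/K) + (r+σ²/2)T) / (σ√T) = (ln(172.58/220.25) + (0.066+0.2473²/2)·2.5254) / 0.392997 = (-0.243902 + 0.243900) / 0.392997 = -0.000007
d₂ = d₁ − σ√T = -0.000007 − 0.392997 = -0.393004
e^{−rT} = e^{−0.066·2.5254} = 0.846473
N(−d₁) = 0.500003,  N(−d₂) = 0.652842
Put price V = K·e^{−rT}·N(−d₂) − S·N(−d₁) = 121.713044 − 86.290466 = 35.422578
Δ = −N(−d₁) = -0.500003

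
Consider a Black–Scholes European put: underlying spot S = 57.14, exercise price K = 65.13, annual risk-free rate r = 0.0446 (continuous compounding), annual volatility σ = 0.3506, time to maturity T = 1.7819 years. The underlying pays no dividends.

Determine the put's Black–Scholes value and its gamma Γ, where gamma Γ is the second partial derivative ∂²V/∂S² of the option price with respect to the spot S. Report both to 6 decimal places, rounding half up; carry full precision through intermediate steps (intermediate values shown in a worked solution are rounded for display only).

price = 12.422123
Γ = 0.014804

σ√T = 0.3506·√1.7819 = 0.468008
d₁ = (ln(S/K) + (r+σ²/2)T) / (σ√T) = (ln(57.14/65.13) + (0.0446+0.3506²/2)·1.7819) / 0.468008 = (-0.130881 + 0.188989) / 0.468008 = 0.124160
d₂ = d₁ − σ√T = 0.124160 − 0.468008 = -0.343849
e^{−rT} = e^{−0.0446·1.7819} = 0.923603
N(−d₁) = 0.450594,  N(−d₂) = 0.634520
Put price V = K·e^{−rT}·N(−d₂) − S·N(−d₁) = 38.169088 − 25.746966 = 12.422123
φ(d₁) = (1/√(2π))·e^{−d₁²/2} = 0.395879
Γ = φ(d₁) / (S·σ·√T) = 0.014804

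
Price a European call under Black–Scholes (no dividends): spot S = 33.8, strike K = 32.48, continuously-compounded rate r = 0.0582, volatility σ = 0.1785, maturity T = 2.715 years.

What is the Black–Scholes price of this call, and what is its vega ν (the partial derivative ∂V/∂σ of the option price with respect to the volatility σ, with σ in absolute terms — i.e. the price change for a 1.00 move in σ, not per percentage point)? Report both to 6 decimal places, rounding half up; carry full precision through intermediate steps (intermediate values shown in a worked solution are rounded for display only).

σ√T = 0.1785·√2.715 = 0.294119
d₁ = (ln(S/K) + (r+σ²/2)T) / (σ√T) = (ln(33.8/32.48) + (0.0582+0.1785²/2)·2.715) / 0.294119 = (0.039836 + 0.201266) / 0.294119 = 0.819744
d₂ = d₁ − σ√T = 0.819744 − 0.294119 = 0.525625
e^{−rT} = e^{−0.0582·2.715} = 0.853839
N(d₁) = 0.793819,  N(d₂) = 0.700426
Call price V = S·N(d₁) − K·e^{−rT}·N(d₂) = 26.831080 − 19.424678 = 7.406402
φ(d₁) = (1/√(2π))·e^{−d₁²/2} = 0.285096
ν = S·φ(d₁)·√T = 15.877900

price = 7.406402
ν = 15.877900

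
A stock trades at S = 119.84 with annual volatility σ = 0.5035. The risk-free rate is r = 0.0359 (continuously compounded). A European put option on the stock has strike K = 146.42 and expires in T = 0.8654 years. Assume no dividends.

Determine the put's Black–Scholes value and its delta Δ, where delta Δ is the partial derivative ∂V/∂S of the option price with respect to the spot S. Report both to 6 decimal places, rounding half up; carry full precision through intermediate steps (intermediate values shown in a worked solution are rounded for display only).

σ√T = 0.5035·√0.8654 = 0.468390
d₁ = (ln(S/K) + (r+σ²/2)T) / (σ√T) = (ln(119.84/146.42) + (0.0359+0.5035²/2)·0.8654) / 0.468390 = (-0.200322 + 0.140763) / 0.468390 = -0.127157
d₂ = d₁ − σ√T = -0.127157 − 0.468390 = -0.595547
e^{−rT} = e^{−0.0359·0.8654} = 0.969410
N(−d₁) = 0.550592,  N(−d₂) = 0.724261
Put price V = K·e^{−rT}·N(−d₂) − S·N(−d₁) = 102.802337 − 65.982933 = 36.819403
Δ = −N(−d₁) = -0.550592

price = 36.819403
Δ = -0.550592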